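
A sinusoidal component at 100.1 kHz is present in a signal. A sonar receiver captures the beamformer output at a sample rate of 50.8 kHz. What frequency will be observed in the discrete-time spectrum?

100.1 kHz mod fs = 49.3 kHz.
49.3 kHz > fs/2 = 25.4 kHz, folds to fs − 49.3 kHz = 1.5 kHz.

1.5 kHz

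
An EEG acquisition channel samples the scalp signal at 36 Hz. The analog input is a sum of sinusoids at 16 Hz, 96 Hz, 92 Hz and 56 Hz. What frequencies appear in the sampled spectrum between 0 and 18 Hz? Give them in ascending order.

fs/2 = 18 Hz.
16 Hz ≤ fs/2 = 18 Hz, passes unchanged.
96 Hz mod fs = 24 Hz.
24 Hz > fs/2 = 18 Hz, folds to fs − 24 Hz = 12 Hz.
92 Hz mod fs = 20 Hz.
20 Hz > fs/2 = 18 Hz, folds to fs − 20 Hz = 16 Hz.
56 Hz mod fs = 20 Hz.
20 Hz > fs/2 = 18 Hz, folds to fs − 20 Hz = 16 Hz.
Distinct values: {12 Hz, 16 Hz}.

12 Hz, 16 Hz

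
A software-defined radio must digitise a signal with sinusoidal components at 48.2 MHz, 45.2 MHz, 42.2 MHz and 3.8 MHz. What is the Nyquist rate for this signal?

96.4 MHz

Highest-frequency component: 48.2 MHz.
Nyquist rate = 2 × 48.2 MHz = 96.4 MHz.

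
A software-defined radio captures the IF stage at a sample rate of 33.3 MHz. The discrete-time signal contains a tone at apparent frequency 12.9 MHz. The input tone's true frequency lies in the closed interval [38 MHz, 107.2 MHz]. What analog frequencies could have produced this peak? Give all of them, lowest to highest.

Frequencies that alias to 12.9 MHz are k·fs ± 12.9 MHz for integer k ≥ 0.
k=0: 12.9 MHz.
k=1: 20.4 MHz, 46.2 MHz.
k=2: 53.7 MHz, 79.5 MHz.
k=3: 87 MHz, 112.8 MHz.
k=4: 120.3 MHz, 146.1 MHz.
Within [38 MHz, 107.2 MHz]: 46.2 MHz, 53.7 MHz, 79.5 MHz, 87 MHz.

46.2 MHz, 53.7 MHz, 79.5 MHz, 87 MHz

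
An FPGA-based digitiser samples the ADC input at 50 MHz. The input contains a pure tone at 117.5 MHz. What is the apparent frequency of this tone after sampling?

17.5 MHz

117.5 MHz mod fs = 17.5 MHz.
17.5 MHz ≤ fs/2 = 25 MHz, appears at 17.5 MHz.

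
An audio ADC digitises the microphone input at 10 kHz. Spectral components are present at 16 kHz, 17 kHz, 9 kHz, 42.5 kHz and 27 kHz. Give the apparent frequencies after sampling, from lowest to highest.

1 kHz, 2.5 kHz, 3 kHz, 4 kHz

fs/2 = 5 kHz.
16 kHz mod fs = 6 kHz.
6 kHz > fs/2 = 5 kHz, folds to fs − 6 kHz = 4 kHz.
17 kHz mod fs = 7 kHz.
7 kHz > fs/2 = 5 kHz, folds to fs − 7 kHz = 3 kHz.
9 kHz > fs/2 = 5 kHz, folds to fs − 9 kHz = 1 kHz.
42.5 kHz mod fs = 2.5 kHz.
2.5 kHz ≤ fs/2 = 5 kHz, appears at 2.5 kHz.
27 kHz mod fs = 7 kHz.
7 kHz > fs/2 = 5 kHz, folds to fs − 7 kHz = 3 kHz.
Distinct values: {1 kHz, 2.5 kHz, 3 kHz, 4 kHz}.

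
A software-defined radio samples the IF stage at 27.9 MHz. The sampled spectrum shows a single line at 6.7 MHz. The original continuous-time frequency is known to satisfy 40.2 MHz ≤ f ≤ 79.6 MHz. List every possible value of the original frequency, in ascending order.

Frequencies that alias to 6.7 MHz are k·fs ± 6.7 MHz for integer k ≥ 0.
k=0: 6.7 MHz.
k=1: 21.2 MHz, 34.6 MHz.
k=2: 49.1 MHz, 62.5 MHz.
k=3: 77 MHz, 90.4 MHz.
k=4: 104.9 MHz, 118.3 MHz.
Within [40.2 MHz, 79.6 MHz]: 49.1 MHz, 62.5 MHz, 77 MHz.

49.1 MHz, 62.5 MHz, 77 MHz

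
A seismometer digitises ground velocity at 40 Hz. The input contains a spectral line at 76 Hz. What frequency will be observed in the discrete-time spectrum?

4 Hz

76 Hz mod fs = 36 Hz.
36 Hz > fs/2 = 20 Hz, folds to fs − 36 Hz = 4 Hz.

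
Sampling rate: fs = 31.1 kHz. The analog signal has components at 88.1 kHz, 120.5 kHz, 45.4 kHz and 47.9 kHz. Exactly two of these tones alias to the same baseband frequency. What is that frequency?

14.3 kHz

fs/2 = 15.55 kHz.
88.1 kHz mod fs = 25.9 kHz.
25.9 kHz > fs/2 = 15.55 kHz, folds to fs − 25.9 kHz = 5.2 kHz.
120.5 kHz mod fs = 27.2 kHz.
27.2 kHz > fs/2 = 15.55 kHz, folds to fs − 27.2 kHz = 3.9 kHz.
45.4 kHz mod fs = 14.3 kHz.
14.3 kHz ≤ fs/2 = 15.55 kHz, appears at 14.3 kHz.
47.9 kHz mod fs = 16.8 kHz.
16.8 kHz > fs/2 = 15.55 kHz, folds to fs − 16.8 kHz = 14.3 kHz.
45.4 kHz and 47.9 kHz both map to 14.3 kHz.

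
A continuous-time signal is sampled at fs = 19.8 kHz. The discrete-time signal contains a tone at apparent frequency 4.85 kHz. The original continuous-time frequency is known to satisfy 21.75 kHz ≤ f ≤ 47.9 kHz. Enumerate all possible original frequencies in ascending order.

Frequencies that alias to 4.85 kHz are k·fs ± 4.85 kHz for integer k ≥ 0.
k=0: 4.85 kHz.
k=1: 14.95 kHz, 24.65 kHz.
k=2: 34.75 kHz, 44.45 kHz.
k=3: 54.55 kHz, 64.25 kHz.
Within [21.75 kHz, 47.9 kHz]: 24.65 kHz, 34.75 kHz, 44.45 kHz.

24.65 kHz, 34.75 kHz, 44.45 kHz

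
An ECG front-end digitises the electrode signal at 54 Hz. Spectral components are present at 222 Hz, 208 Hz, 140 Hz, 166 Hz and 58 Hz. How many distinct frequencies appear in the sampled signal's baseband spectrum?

fs/2 = 27 Hz.
222 Hz mod fs = 6 Hz.
6 Hz ≤ fs/2 = 27 Hz, appears at 6 Hz.
208 Hz mod fs = 46 Hz.
46 Hz > fs/2 = 27 Hz, folds to fs − 46 Hz = 8 Hz.
140 Hz mod fs = 32 Hz.
32 Hz > fs/2 = 27 Hz, folds to fs − 32 Hz = 22 Hz.
166 Hz mod fs = 4 Hz.
4 Hz ≤ fs/2 = 27 Hz, appears at 4 Hz.
58 Hz mod fs = 4 Hz.
4 Hz ≤ fs/2 = 27 Hz, appears at 4 Hz.
Distinct values: {4 Hz, 6 Hz, 8 Hz, 22 Hz} → 4.

4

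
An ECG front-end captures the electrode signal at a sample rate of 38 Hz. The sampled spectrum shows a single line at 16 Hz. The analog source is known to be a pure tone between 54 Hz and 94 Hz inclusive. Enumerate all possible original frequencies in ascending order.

54 Hz, 60 Hz, 92 Hz

Frequencies that alias to 16 Hz are k·fs ± 16 Hz for integer k ≥ 0.
k=0: 16 Hz.
k=1: 22 Hz, 54 Hz.
k=2: 60 Hz, 92 Hz.
k=3: 98 Hz, 130 Hz.
Within [54 Hz, 94 Hz]: 54 Hz, 60 Hz, 92 Hz.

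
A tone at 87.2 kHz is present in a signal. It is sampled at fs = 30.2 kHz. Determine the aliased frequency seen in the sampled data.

87.2 kHz mod fs = 26.8 kHz.
26.8 kHz > fs/2 = 15.1 kHz, folds to fs − 26.8 kHz = 3.4 kHz.

3.4 kHz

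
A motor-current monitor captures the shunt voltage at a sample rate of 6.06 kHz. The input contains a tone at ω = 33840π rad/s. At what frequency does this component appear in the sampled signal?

1.26 kHz

ω = 33840π rad/s → f = ω/(2π) = 16920 Hz = 16.92 kHz.
16.92 kHz mod fs = 4.8 kHz.
4.8 kHz > fs/2 = 3.03 kHz, folds to fs − 4.8 kHz = 1.26 kHz.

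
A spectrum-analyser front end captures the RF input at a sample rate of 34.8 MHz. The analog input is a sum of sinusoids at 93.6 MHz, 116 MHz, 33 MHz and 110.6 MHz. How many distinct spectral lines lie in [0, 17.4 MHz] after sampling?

fs/2 = 17.4 MHz.
93.6 MHz mod fs = 24 MHz.
24 MHz > fs/2 = 17.4 MHz, folds to fs − 24 MHz = 10.8 MHz.
116 MHz mod fs = 11.6 MHz.
11.6 MHz ≤ fs/2 = 17.4 MHz, appears at 11.6 MHz.
33 MHz > fs/2 = 17.4 MHz, folds to fs − 33 MHz = 1.8 MHz.
110.6 MHz mod fs = 6.2 MHz.
6.2 MHz ≤ fs/2 = 17.4 MHz, appears at 6.2 MHz.
Distinct values: {1.8 MHz, 6.2 MHz, 10.8 MHz, 11.6 MHz} → 4.

4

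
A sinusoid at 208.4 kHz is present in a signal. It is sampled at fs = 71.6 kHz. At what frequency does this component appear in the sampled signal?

208.4 kHz mod fs = 65.2 kHz.
65.2 kHz > fs/2 = 35.8 kHz, folds to fs − 65.2 kHz = 6.4 kHz.

6.4 kHz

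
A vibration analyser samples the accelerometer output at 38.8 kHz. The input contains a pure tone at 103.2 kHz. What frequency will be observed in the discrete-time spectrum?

13.2 kHz

103.2 kHz mod fs = 25.6 kHz.
25.6 kHz > fs/2 = 19.4 kHz, folds to fs − 25.6 kHz = 13.2 kHz.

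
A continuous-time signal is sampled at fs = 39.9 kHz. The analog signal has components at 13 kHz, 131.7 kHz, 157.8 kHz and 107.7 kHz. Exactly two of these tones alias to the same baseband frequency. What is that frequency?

12 kHz

fs/2 = 19.95 kHz.
13 kHz ≤ fs/2 = 19.95 kHz, passes unchanged.
131.7 kHz mod fs = 12 kHz.
12 kHz ≤ fs/2 = 19.95 kHz, appears at 12 kHz.
157.8 kHz mod fs = 38.1 kHz.
38.1 kHz > fs/2 = 19.95 kHz, folds to fs − 38.1 kHz = 1.8 kHz.
107.7 kHz mod fs = 27.9 kHz.
27.9 kHz > fs/2 = 19.95 kHz, folds to fs − 27.9 kHz = 12 kHz.
107.7 kHz and 131.7 kHz both map to 12 kHz.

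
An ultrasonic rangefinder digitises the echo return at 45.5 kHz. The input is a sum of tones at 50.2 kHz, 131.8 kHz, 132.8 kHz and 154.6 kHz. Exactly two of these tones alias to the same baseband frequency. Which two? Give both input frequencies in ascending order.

50.2 kHz, 131.8 kHz

fs/2 = 22.75 kHz.
50.2 kHz mod fs = 4.7 kHz.
4.7 kHz ≤ fs/2 = 22.75 kHz, appears at 4.7 kHz.
131.8 kHz mod fs = 40.8 kHz.
40.8 kHz > fs/2 = 22.75 kHz, folds to fs − 40.8 kHz = 4.7 kHz.
132.8 kHz mod fs = 41.8 kHz.
41.8 kHz > fs/2 = 22.75 kHz, folds to fs − 41.8 kHz = 3.7 kHz.
154.6 kHz mod fs = 18.1 kHz.
18.1 kHz ≤ fs/2 = 22.75 kHz, appears at 18.1 kHz.
50.2 kHz and 131.8 kHz both map to 4.7 kHz.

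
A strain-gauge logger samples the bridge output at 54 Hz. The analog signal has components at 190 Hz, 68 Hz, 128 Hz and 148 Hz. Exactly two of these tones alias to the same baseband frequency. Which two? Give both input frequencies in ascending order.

fs/2 = 27 Hz.
190 Hz mod fs = 28 Hz.
28 Hz > fs/2 = 27 Hz, folds to fs − 28 Hz = 26 Hz.
68 Hz mod fs = 14 Hz.
14 Hz ≤ fs/2 = 27 Hz, appears at 14 Hz.
128 Hz mod fs = 20 Hz.
20 Hz ≤ fs/2 = 27 Hz, appears at 20 Hz.
148 Hz mod fs = 40 Hz.
40 Hz > fs/2 = 27 Hz, folds to fs − 40 Hz = 14 Hz.
68 Hz and 148 Hz both map to 14 Hz.

68 Hz, 148 Hz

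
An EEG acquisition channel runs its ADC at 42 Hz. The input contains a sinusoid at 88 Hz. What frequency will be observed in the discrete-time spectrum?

88 Hz mod fs = 4 Hz.
4 Hz ≤ fs/2 = 21 Hz, appears at 4 Hz.

4 Hz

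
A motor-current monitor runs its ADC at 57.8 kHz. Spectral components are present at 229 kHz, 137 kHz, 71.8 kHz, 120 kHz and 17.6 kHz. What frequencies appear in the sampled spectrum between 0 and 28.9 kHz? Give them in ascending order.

fs/2 = 28.9 kHz.
229 kHz mod fs = 55.6 kHz.
55.6 kHz > fs/2 = 28.9 kHz, folds to fs − 55.6 kHz = 2.2 kHz.
137 kHz mod fs = 21.4 kHz.
21.4 kHz ≤ fs/2 = 28.9 kHz, appears at 21.4 kHz.
71.8 kHz mod fs = 14 kHz.
14 kHz ≤ fs/2 = 28.9 kHz, appears at 14 kHz.
120 kHz mod fs = 4.4 kHz.
4.4 kHz ≤ fs/2 = 28.9 kHz, appears at 4.4 kHz.
17.6 kHz ≤ fs/2 = 28.9 kHz, passes unchanged.
Distinct values: {2.2 kHz, 4.4 kHz, 14 kHz, 17.6 kHz, 21.4 kHz}.

2.2 kHz, 4.4 kHz, 14 kHz, 17.6 kHz, 21.4 kHz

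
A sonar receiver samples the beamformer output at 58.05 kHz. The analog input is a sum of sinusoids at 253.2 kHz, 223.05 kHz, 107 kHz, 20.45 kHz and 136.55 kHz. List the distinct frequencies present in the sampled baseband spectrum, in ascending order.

9.1 kHz, 9.15 kHz, 20.45 kHz, 21 kHz

fs/2 = 29.025 kHz.
253.2 kHz mod fs = 21 kHz.
21 kHz ≤ fs/2 = 29.025 kHz, appears at 21 kHz.
223.05 kHz mod fs = 48.9 kHz.
48.9 kHz > fs/2 = 29.025 kHz, folds to fs − 48.9 kHz = 9.15 kHz.
107 kHz mod fs = 48.95 kHz.
48.95 kHz > fs/2 = 29.025 kHz, folds to fs − 48.95 kHz = 9.1 kHz.
20.45 kHz ≤ fs/2 = 29.025 kHz, passes unchanged.
136.55 kHz mod fs = 20.45 kHz.
20.45 kHz ≤ fs/2 = 29.025 kHz, appears at 20.45 kHz.
Distinct values: {9.1 kHz, 9.15 kHz, 20.45 kHz, 21 kHz}.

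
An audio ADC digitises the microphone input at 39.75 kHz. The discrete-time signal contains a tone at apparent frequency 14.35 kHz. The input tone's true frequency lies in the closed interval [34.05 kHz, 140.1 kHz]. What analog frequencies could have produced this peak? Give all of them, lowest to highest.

54.1 kHz, 65.15 kHz, 93.85 kHz, 104.9 kHz, 133.6 kHz

Frequencies that alias to 14.35 kHz are k·fs ± 14.35 kHz for integer k ≥ 0.
k=0: 14.35 kHz.
k=1: 25.4 kHz, 54.1 kHz.
k=2: 65.15 kHz, 93.85 kHz.
k=3: 104.9 kHz, 133.6 kHz.
k=4: 144.65 kHz, 173.35 kHz.
Within [34.05 kHz, 140.1 kHz]: 54.1 kHz, 65.15 kHz, 93.85 kHz, 104.9 kHz, 133.6 kHz.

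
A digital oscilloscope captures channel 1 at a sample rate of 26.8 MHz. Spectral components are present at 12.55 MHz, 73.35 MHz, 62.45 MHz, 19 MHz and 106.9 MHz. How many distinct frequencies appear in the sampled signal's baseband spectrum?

fs/2 = 13.4 MHz.
12.55 MHz ≤ fs/2 = 13.4 MHz, passes unchanged.
73.35 MHz mod fs = 19.75 MHz.
19.75 MHz > fs/2 = 13.4 MHz, folds to fs − 19.75 MHz = 7.05 MHz.
62.45 MHz mod fs = 8.85 MHz.
8.85 MHz ≤ fs/2 = 13.4 MHz, appears at 8.85 MHz.
19 MHz > fs/2 = 13.4 MHz, folds to fs − 19 MHz = 7.8 MHz.
106.9 MHz mod fs = 26.5 MHz.
26.5 MHz > fs/2 = 13.4 MHz, folds to fs − 26.5 MHz = 0.3 MHz.
Distinct values: {0.3 MHz, 7.05 MHz, 7.8 MHz, 8.85 MHz, 12.55 MHz} → 5.

5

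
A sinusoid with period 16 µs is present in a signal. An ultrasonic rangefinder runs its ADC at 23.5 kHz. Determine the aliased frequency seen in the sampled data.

8 kHz

T = 16 µs → f = 1/T = 62.5 kHz.
62.5 kHz mod fs = 15.5 kHz.
15.5 kHz > fs/2 = 11.75 kHz, folds to fs − 15.5 kHz = 8 kHz.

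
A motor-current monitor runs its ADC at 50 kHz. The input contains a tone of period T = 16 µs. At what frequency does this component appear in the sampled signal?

T = 16 µs → f = 1/T = 62.5 kHz.
62.5 kHz mod fs = 12.5 kHz.
12.5 kHz ≤ fs/2 = 25 kHz, appears at 12.5 kHz.

12.5 kHz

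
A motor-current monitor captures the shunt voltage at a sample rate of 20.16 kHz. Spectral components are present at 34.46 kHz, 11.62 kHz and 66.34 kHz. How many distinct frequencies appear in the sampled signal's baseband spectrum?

2

fs/2 = 10.08 kHz.
34.46 kHz mod fs = 14.3 kHz.
14.3 kHz > fs/2 = 10.08 kHz, folds to fs − 14.3 kHz = 5.86 kHz.
11.62 kHz > fs/2 = 10.08 kHz, folds to fs − 11.62 kHz = 8.54 kHz.
66.34 kHz mod fs = 5.86 kHz.
5.86 kHz ≤ fs/2 = 10.08 kHz, appears at 5.86 kHz.
Distinct values: {5.86 kHz, 8.54 kHz} → 2.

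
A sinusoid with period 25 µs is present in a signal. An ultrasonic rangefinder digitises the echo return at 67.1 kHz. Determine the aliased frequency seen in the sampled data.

T = 25 µs → f = 1/T = 40 kHz.
40 kHz > fs/2 = 33.55 kHz, folds to fs − 40 kHz = 27.1 kHz.

27.1 kHz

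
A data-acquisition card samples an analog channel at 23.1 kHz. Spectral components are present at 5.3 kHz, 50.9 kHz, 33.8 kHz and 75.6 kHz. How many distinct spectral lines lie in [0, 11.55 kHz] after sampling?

fs/2 = 11.55 kHz.
5.3 kHz ≤ fs/2 = 11.55 kHz, passes unchanged.
50.9 kHz mod fs = 4.7 kHz.
4.7 kHz ≤ fs/2 = 11.55 kHz, appears at 4.7 kHz.
33.8 kHz mod fs = 10.7 kHz.
10.7 kHz ≤ fs/2 = 11.55 kHz, appears at 10.7 kHz.
75.6 kHz mod fs = 6.3 kHz.
6.3 kHz ≤ fs/2 = 11.55 kHz, appears at 6.3 kHz.
Distinct values: {4.7 kHz, 5.3 kHz, 6.3 kHz, 10.7 kHz} → 4.

4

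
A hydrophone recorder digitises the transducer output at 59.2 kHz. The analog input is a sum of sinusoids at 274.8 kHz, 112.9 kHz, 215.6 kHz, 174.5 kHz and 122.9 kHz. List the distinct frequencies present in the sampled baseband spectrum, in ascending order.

fs/2 = 29.6 kHz.
274.8 kHz mod fs = 38 kHz.
38 kHz > fs/2 = 29.6 kHz, folds to fs − 38 kHz = 21.2 kHz.
112.9 kHz mod fs = 53.7 kHz.
53.7 kHz > fs/2 = 29.6 kHz, folds to fs − 53.7 kHz = 5.5 kHz.
215.6 kHz mod fs = 38 kHz.
38 kHz > fs/2 = 29.6 kHz, folds to fs − 38 kHz = 21.2 kHz.
174.5 kHz mod fs = 56.1 kHz.
56.1 kHz > fs/2 = 29.6 kHz, folds to fs − 56.1 kHz = 3.1 kHz.
122.9 kHz mod fs = 4.5 kHz.
4.5 kHz ≤ fs/2 = 29.6 kHz, appears at 4.5 kHz.
Distinct values: {3.1 kHz, 4.5 kHz, 5.5 kHz, 21.2 kHz}.

3.1 kHz, 4.5 kHz, 5.5 kHz, 21.2 kHz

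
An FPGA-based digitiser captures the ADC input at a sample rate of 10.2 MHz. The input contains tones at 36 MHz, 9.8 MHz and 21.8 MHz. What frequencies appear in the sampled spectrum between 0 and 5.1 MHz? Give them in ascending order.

fs/2 = 5.1 MHz.
36 MHz mod fs = 5.4 MHz.
5.4 MHz > fs/2 = 5.1 MHz, folds to fs − 5.4 MHz = 4.8 MHz.
9.8 MHz > fs/2 = 5.1 MHz, folds to fs − 9.8 MHz = 0.4 MHz.
21.8 MHz mod fs = 1.4 MHz.
1.4 MHz ≤ fs/2 = 5.1 MHz, appears at 1.4 MHz.
Distinct values: {0.4 MHz, 1.4 MHz, 4.8 MHz}.

0.4 MHz, 1.4 MHz, 4.8 MHz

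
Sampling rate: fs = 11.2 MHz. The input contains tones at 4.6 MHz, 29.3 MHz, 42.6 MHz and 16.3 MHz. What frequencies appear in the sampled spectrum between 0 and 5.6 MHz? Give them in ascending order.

fs/2 = 5.6 MHz.
4.6 MHz ≤ fs/2 = 5.6 MHz, passes unchanged.
29.3 MHz mod fs = 6.9 MHz.
6.9 MHz > fs/2 = 5.6 MHz, folds to fs − 6.9 MHz = 4.3 MHz.
42.6 MHz mod fs = 9 MHz.
9 MHz > fs/2 = 5.6 MHz, folds to fs − 9 MHz = 2.2 MHz.
16.3 MHz mod fs = 5.1 MHz.
5.1 MHz ≤ fs/2 = 5.6 MHz, appears at 5.1 MHz.
Distinct values: {2.2 MHz, 4.3 MHz, 4.6 MHz, 5.1 MHz}.

2.2 MHz, 4.3 MHz, 4.6 MHz, 5.1 MHz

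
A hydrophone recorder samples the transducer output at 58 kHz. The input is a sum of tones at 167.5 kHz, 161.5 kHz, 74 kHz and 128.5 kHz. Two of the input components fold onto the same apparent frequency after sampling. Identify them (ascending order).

128.5 kHz, 161.5 kHz

fs/2 = 29 kHz.
167.5 kHz mod fs = 51.5 kHz.
51.5 kHz > fs/2 = 29 kHz, folds to fs − 51.5 kHz = 6.5 kHz.
161.5 kHz mod fs = 45.5 kHz.
45.5 kHz > fs/2 = 29 kHz, folds to fs − 45.5 kHz = 12.5 kHz.
74 kHz mod fs = 16 kHz.
16 kHz ≤ fs/2 = 29 kHz, appears at 16 kHz.
128.5 kHz mod fs = 12.5 kHz.
12.5 kHz ≤ fs/2 = 29 kHz, appears at 12.5 kHz.
128.5 kHz and 161.5 kHz both map to 12.5 kHz.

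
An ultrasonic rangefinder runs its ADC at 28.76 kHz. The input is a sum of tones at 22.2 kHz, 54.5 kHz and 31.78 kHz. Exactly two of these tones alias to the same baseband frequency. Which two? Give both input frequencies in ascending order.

31.78 kHz, 54.5 kHz

fs/2 = 14.38 kHz.
22.2 kHz > fs/2 = 14.38 kHz, folds to fs − 22.2 kHz = 6.56 kHz.
54.5 kHz mod fs = 25.74 kHz.
25.74 kHz > fs/2 = 14.38 kHz, folds to fs − 25.74 kHz = 3.02 kHz.
31.78 kHz mod fs = 3.02 kHz.
3.02 kHz ≤ fs/2 = 14.38 kHz, appears at 3.02 kHz.
31.78 kHz and 54.5 kHz both map to 3.02 kHz.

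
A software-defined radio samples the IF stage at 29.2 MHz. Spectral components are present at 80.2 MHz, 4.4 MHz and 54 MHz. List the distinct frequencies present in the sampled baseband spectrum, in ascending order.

fs/2 = 14.6 MHz.
80.2 MHz mod fs = 21.8 MHz.
21.8 MHz > fs/2 = 14.6 MHz, folds to fs − 21.8 MHz = 7.4 MHz.
4.4 MHz ≤ fs/2 = 14.6 MHz, passes unchanged.
54 MHz mod fs = 24.8 MHz.
24.8 MHz > fs/2 = 14.6 MHz, folds to fs − 24.8 MHz = 4.4 MHz.
Distinct values: {4.4 MHz, 7.4 MHz}.

4.4 MHz, 7.4 MHz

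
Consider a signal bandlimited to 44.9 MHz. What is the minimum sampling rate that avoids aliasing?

Nyquist rate = 2 × 44.9 MHz = 89.8 MHz.

89.8 MHz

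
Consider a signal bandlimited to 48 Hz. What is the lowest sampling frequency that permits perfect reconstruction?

96 Hz

Nyquist rate = 2 × 48 Hz = 96 Hz.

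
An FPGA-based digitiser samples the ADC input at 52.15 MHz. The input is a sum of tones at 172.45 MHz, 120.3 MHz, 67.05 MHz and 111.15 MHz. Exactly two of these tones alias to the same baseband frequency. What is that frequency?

fs/2 = 26.075 MHz.
172.45 MHz mod fs = 16 MHz.
16 MHz ≤ fs/2 = 26.075 MHz, appears at 16 MHz.
120.3 MHz mod fs = 16 MHz.
16 MHz ≤ fs/2 = 26.075 MHz, appears at 16 MHz.
67.05 MHz mod fs = 14.9 MHz.
14.9 MHz ≤ fs/2 = 26.075 MHz, appears at 14.9 MHz.
111.15 MHz mod fs = 6.85 MHz.
6.85 MHz ≤ fs/2 = 26.075 MHz, appears at 6.85 MHz.
120.3 MHz and 172.45 MHz both map to 16 MHz.

16 MHz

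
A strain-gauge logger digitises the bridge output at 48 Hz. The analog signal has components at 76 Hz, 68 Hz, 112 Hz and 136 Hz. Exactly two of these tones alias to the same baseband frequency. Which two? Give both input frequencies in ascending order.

fs/2 = 24 Hz.
76 Hz mod fs = 28 Hz.
28 Hz > fs/2 = 24 Hz, folds to fs − 28 Hz = 20 Hz.
68 Hz mod fs = 20 Hz.
20 Hz ≤ fs/2 = 24 Hz, appears at 20 Hz.
112 Hz mod fs = 16 Hz.
16 Hz ≤ fs/2 = 24 Hz, appears at 16 Hz.
136 Hz mod fs = 40 Hz.
40 Hz > fs/2 = 24 Hz, folds to fs − 40 Hz = 8 Hz.
68 Hz and 76 Hz both map to 20 Hz.

68 Hz, 76 Hz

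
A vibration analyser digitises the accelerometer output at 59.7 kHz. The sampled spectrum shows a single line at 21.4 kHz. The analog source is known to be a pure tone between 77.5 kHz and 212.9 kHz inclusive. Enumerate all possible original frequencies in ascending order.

Frequencies that alias to 21.4 kHz are k·fs ± 21.4 kHz for integer k ≥ 0.
k=0: 21.4 kHz.
k=1: 38.3 kHz, 81.1 kHz.
k=2: 98 kHz, 140.8 kHz.
k=3: 157.7 kHz, 200.5 kHz.
k=4: 217.4 kHz, 260.2 kHz.
Within [77.5 kHz, 212.9 kHz]: 81.1 kHz, 98 kHz, 140.8 kHz, 157.7 kHz, 200.5 kHz.

81.1 kHz, 98 kHz, 140.8 kHz, 157.7 kHz, 200.5 kHz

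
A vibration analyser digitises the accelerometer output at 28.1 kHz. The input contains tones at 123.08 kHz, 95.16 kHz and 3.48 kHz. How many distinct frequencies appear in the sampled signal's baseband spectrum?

fs/2 = 14.05 kHz.
123.08 kHz mod fs = 10.68 kHz.
10.68 kHz ≤ fs/2 = 14.05 kHz, appears at 10.68 kHz.
95.16 kHz mod fs = 10.86 kHz.
10.86 kHz ≤ fs/2 = 14.05 kHz, appears at 10.86 kHz.
3.48 kHz ≤ fs/2 = 14.05 kHz, passes unchanged.
Distinct values: {3.48 kHz, 10.68 kHz, 10.86 kHz} → 3.

3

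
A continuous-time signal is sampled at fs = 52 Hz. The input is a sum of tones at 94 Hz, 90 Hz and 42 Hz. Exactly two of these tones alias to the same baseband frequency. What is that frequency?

fs/2 = 26 Hz.
94 Hz mod fs = 42 Hz.
42 Hz > fs/2 = 26 Hz, folds to fs − 42 Hz = 10 Hz.
90 Hz mod fs = 38 Hz.
38 Hz > fs/2 = 26 Hz, folds to fs − 38 Hz = 14 Hz.
42 Hz > fs/2 = 26 Hz, folds to fs − 42 Hz = 10 Hz.
42 Hz and 94 Hz both map to 10 Hz.

10 Hz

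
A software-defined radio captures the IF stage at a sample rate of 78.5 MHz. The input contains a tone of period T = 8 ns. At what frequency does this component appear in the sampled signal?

32 MHz

T = 8 ns → f = 1/T = 125 MHz.
125 MHz mod fs = 46.5 MHz.
46.5 MHz > fs/2 = 39.25 MHz, folds to fs − 46.5 MHz = 32 MHz.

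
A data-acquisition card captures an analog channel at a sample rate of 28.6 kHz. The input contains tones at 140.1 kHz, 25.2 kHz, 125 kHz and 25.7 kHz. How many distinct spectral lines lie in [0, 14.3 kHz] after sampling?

3

fs/2 = 14.3 kHz.
140.1 kHz mod fs = 25.7 kHz.
25.7 kHz > fs/2 = 14.3 kHz, folds to fs − 25.7 kHz = 2.9 kHz.
25.2 kHz > fs/2 = 14.3 kHz, folds to fs − 25.2 kHz = 3.4 kHz.
125 kHz mod fs = 10.6 kHz.
10.6 kHz ≤ fs/2 = 14.3 kHz, appears at 10.6 kHz.
25.7 kHz > fs/2 = 14.3 kHz, folds to fs − 25.7 kHz = 2.9 kHz.
Distinct values: {2.9 kHz, 3.4 kHz, 10.6 kHz} → 3.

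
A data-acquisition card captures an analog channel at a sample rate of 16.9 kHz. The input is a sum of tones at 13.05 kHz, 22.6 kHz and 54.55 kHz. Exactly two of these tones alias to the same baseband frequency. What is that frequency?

3.85 kHz

fs/2 = 8.45 kHz.
13.05 kHz > fs/2 = 8.45 kHz, folds to fs − 13.05 kHz = 3.85 kHz.
22.6 kHz mod fs = 5.7 kHz.
5.7 kHz ≤ fs/2 = 8.45 kHz, appears at 5.7 kHz.
54.55 kHz mod fs = 3.85 kHz.
3.85 kHz ≤ fs/2 = 8.45 kHz, appears at 3.85 kHz.
13.05 kHz and 54.55 kHz both map to 3.85 kHz.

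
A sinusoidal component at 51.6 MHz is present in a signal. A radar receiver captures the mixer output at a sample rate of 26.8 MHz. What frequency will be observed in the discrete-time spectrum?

2 MHz

51.6 MHz mod fs = 24.8 MHz.
24.8 MHz > fs/2 = 13.4 MHz, folds to fs − 24.8 MHz = 2 MHz.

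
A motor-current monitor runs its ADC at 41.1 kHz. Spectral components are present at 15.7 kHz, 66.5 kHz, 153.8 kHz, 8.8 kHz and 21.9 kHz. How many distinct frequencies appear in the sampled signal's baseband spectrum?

4

fs/2 = 20.55 kHz.
15.7 kHz ≤ fs/2 = 20.55 kHz, passes unchanged.
66.5 kHz mod fs = 25.4 kHz.
25.4 kHz > fs/2 = 20.55 kHz, folds to fs − 25.4 kHz = 15.7 kHz.
153.8 kHz mod fs = 30.5 kHz.
30.5 kHz > fs/2 = 20.55 kHz, folds to fs − 30.5 kHz = 10.6 kHz.
8.8 kHz ≤ fs/2 = 20.55 kHz, passes unchanged.
21.9 kHz > fs/2 = 20.55 kHz, folds to fs − 21.9 kHz = 19.2 kHz.
Distinct values: {8.8 kHz, 10.6 kHz, 15.7 kHz, 19.2 kHz} → 4.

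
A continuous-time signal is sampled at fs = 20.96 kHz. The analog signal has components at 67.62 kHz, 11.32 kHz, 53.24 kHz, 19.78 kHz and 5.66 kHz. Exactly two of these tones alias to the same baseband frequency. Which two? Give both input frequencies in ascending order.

11.32 kHz, 53.24 kHz

fs/2 = 10.48 kHz.
67.62 kHz mod fs = 4.74 kHz.
4.74 kHz ≤ fs/2 = 10.48 kHz, appears at 4.74 kHz.
11.32 kHz > fs/2 = 10.48 kHz, folds to fs − 11.32 kHz = 9.64 kHz.
53.24 kHz mod fs = 11.32 kHz.
11.32 kHz > fs/2 = 10.48 kHz, folds to fs − 11.32 kHz = 9.64 kHz.
19.78 kHz > fs/2 = 10.48 kHz, folds to fs − 19.78 kHz = 1.18 kHz.
5.66 kHz ≤ fs/2 = 10.48 kHz, passes unchanged.
11.32 kHz and 53.24 kHz both map to 9.64 kHz.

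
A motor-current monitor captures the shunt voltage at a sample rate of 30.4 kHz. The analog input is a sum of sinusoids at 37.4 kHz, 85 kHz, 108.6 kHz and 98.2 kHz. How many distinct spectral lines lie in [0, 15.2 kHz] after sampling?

fs/2 = 15.2 kHz.
37.4 kHz mod fs = 7 kHz.
7 kHz ≤ fs/2 = 15.2 kHz, appears at 7 kHz.
85 kHz mod fs = 24.2 kHz.
24.2 kHz > fs/2 = 15.2 kHz, folds to fs − 24.2 kHz = 6.2 kHz.
108.6 kHz mod fs = 17.4 kHz.
17.4 kHz > fs/2 = 15.2 kHz, folds to fs − 17.4 kHz = 13 kHz.
98.2 kHz mod fs = 7 kHz.
7 kHz ≤ fs/2 = 15.2 kHz, appears at 7 kHz.
Distinct values: {6.2 kHz, 7 kHz, 13 kHz} → 3.

3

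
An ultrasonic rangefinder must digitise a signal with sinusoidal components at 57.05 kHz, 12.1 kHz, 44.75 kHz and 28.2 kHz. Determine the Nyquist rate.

114.1 kHz

Highest-frequency component: 57.05 kHz.
Nyquist rate = 2 × 57.05 kHz = 114.1 kHz.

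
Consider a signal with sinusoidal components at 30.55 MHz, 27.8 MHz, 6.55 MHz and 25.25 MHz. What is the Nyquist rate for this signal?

Highest-frequency component: 30.55 MHz.
Nyquist rate = 2 × 30.55 MHz = 61.1 MHz.

61.1 MHz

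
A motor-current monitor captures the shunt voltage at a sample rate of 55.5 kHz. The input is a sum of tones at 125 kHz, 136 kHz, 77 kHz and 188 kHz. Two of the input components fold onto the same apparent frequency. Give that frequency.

fs/2 = 27.75 kHz.
125 kHz mod fs = 14 kHz.
14 kHz ≤ fs/2 = 27.75 kHz, appears at 14 kHz.
136 kHz mod fs = 25 kHz.
25 kHz ≤ fs/2 = 27.75 kHz, appears at 25 kHz.
77 kHz mod fs = 21.5 kHz.
21.5 kHz ≤ fs/2 = 27.75 kHz, appears at 21.5 kHz.
188 kHz mod fs = 21.5 kHz.
21.5 kHz ≤ fs/2 = 27.75 kHz, appears at 21.5 kHz.
77 kHz and 188 kHz both map to 21.5 kHz.

21.5 kHz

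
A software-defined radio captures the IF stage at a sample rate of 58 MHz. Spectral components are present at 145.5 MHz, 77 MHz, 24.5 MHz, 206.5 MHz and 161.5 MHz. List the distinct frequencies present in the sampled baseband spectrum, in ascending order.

fs/2 = 29 MHz.
145.5 MHz mod fs = 29.5 MHz.
29.5 MHz > fs/2 = 29 MHz, folds to fs − 29.5 MHz = 28.5 MHz.
77 MHz mod fs = 19 MHz.
19 MHz ≤ fs/2 = 29 MHz, appears at 19 MHz.
24.5 MHz ≤ fs/2 = 29 MHz, passes unchanged.
206.5 MHz mod fs = 32.5 MHz.
32.5 MHz > fs/2 = 29 MHz, folds to fs − 32.5 MHz = 25.5 MHz.
161.5 MHz mod fs = 45.5 MHz.
45.5 MHz > fs/2 = 29 MHz, folds to fs − 45.5 MHz = 12.5 MHz.
Distinct values: {12.5 MHz, 19 MHz, 24.5 MHz, 25.5 MHz, 28.5 MHz}.

12.5 MHz, 19 MHz, 24.5 MHz, 25.5 MHz, 28.5 MHz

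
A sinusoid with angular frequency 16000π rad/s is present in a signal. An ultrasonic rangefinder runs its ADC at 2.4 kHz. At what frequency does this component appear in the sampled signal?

0.8 kHz

ω = 16000π rad/s → f = ω/(2π) = 8000 Hz = 8 kHz.
8 kHz mod fs = 0.8 kHz.
0.8 kHz ≤ fs/2 = 1.2 kHz, appears at 0.8 kHz.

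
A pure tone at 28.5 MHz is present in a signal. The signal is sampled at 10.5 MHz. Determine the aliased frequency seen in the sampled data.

28.5 MHz mod fs = 7.5 MHz.
7.5 MHz > fs/2 = 5.25 MHz, folds to fs − 7.5 MHz = 3 MHz.

3 MHz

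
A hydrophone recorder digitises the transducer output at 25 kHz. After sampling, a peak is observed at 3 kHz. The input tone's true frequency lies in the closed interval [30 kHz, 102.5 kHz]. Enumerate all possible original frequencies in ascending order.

Frequencies that alias to 3 kHz are k·fs ± 3 kHz for integer k ≥ 0.
k=0: 3 kHz.
k=1: 22 kHz, 28 kHz.
k=2: 47 kHz, 53 kHz.
k=3: 72 kHz, 78 kHz.
k=4: 97 kHz, 103 kHz.
k=5: 122 kHz, 128 kHz.
Within [30 kHz, 102.5 kHz]: 47 kHz, 53 kHz, 72 kHz, 78 kHz, 97 kHz.

47 kHz, 53 kHz, 72 kHz, 78 kHz, 97 kHz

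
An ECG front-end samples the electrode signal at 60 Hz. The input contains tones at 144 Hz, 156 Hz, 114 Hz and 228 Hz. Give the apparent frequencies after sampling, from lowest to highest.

6 Hz, 12 Hz, 24 Hz

fs/2 = 30 Hz.
144 Hz mod fs = 24 Hz.
24 Hz ≤ fs/2 = 30 Hz, appears at 24 Hz.
156 Hz mod fs = 36 Hz.
36 Hz > fs/2 = 30 Hz, folds to fs − 36 Hz = 24 Hz.
114 Hz mod fs = 54 Hz.
54 Hz > fs/2 = 30 Hz, folds to fs − 54 Hz = 6 Hz.
228 Hz mod fs = 48 Hz.
48 Hz > fs/2 = 30 Hz, folds to fs − 48 Hz = 12 Hz.
Distinct values: {6 Hz, 12 Hz, 24 Hz}.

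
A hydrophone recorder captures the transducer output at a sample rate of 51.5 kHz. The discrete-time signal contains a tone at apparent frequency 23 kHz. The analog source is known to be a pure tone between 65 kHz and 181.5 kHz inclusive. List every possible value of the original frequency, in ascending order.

Frequencies that alias to 23 kHz are k·fs ± 23 kHz for integer k ≥ 0.
k=0: 23 kHz.
k=1: 28.5 kHz, 74.5 kHz.
k=2: 80 kHz, 126 kHz.
k=3: 131.5 kHz, 177.5 kHz.
k=4: 183 kHz, 229 kHz.
Within [65 kHz, 181.5 kHz]: 74.5 kHz, 80 kHz, 126 kHz, 131.5 kHz, 177.5 kHz.

74.5 kHz, 80 kHz, 126 kHz, 131.5 kHz, 177.5 kHz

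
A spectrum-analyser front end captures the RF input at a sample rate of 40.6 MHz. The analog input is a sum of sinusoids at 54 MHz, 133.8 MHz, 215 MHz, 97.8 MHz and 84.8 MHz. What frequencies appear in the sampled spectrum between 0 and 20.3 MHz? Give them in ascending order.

fs/2 = 20.3 MHz.
54 MHz mod fs = 13.4 MHz.
13.4 MHz ≤ fs/2 = 20.3 MHz, appears at 13.4 MHz.
133.8 MHz mod fs = 12 MHz.
12 MHz ≤ fs/2 = 20.3 MHz, appears at 12 MHz.
215 MHz mod fs = 12 MHz.
12 MHz ≤ fs/2 = 20.3 MHz, appears at 12 MHz.
97.8 MHz mod fs = 16.6 MHz.
16.6 MHz ≤ fs/2 = 20.3 MHz, appears at 16.6 MHz.
84.8 MHz mod fs = 3.6 MHz.
3.6 MHz ≤ fs/2 = 20.3 MHz, appears at 3.6 MHz.
Distinct values: {3.6 MHz, 12 MHz, 13.4 MHz, 16.6 MHz}.

3.6 MHz, 12 MHz, 13.4 MHz, 16.6 MHz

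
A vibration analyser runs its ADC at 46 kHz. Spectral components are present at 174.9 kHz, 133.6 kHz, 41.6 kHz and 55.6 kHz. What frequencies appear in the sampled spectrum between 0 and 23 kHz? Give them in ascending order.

fs/2 = 23 kHz.
174.9 kHz mod fs = 36.9 kHz.
36.9 kHz > fs/2 = 23 kHz, folds to fs − 36.9 kHz = 9.1 kHz.
133.6 kHz mod fs = 41.6 kHz.
41.6 kHz > fs/2 = 23 kHz, folds to fs − 41.6 kHz = 4.4 kHz.
41.6 kHz > fs/2 = 23 kHz, folds to fs − 41.6 kHz = 4.4 kHz.
55.6 kHz mod fs = 9.6 kHz.
9.6 kHz ≤ fs/2 = 23 kHz, appears at 9.6 kHz.
Distinct values: {4.4 kHz, 9.1 kHz, 9.6 kHz}.

4.4 kHz, 9.1 kHz, 9.6 kHz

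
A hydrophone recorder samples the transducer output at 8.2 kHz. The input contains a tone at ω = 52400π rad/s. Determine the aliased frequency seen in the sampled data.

ω = 52400π rad/s → f = ω/(2π) = 26200 Hz = 26.2 kHz.
26.2 kHz mod fs = 1.6 kHz.
1.6 kHz ≤ fs/2 = 4.1 kHz, appears at 1.6 kHz.

1.6 kHz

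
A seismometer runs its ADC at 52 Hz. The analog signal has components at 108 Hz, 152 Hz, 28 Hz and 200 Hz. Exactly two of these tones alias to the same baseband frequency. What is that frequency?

fs/2 = 26 Hz.
108 Hz mod fs = 4 Hz.
4 Hz ≤ fs/2 = 26 Hz, appears at 4 Hz.
152 Hz mod fs = 48 Hz.
48 Hz > fs/2 = 26 Hz, folds to fs − 48 Hz = 4 Hz.
28 Hz > fs/2 = 26 Hz, folds to fs − 28 Hz = 24 Hz.
200 Hz mod fs = 44 Hz.
44 Hz > fs/2 = 26 Hz, folds to fs − 44 Hz = 8 Hz.
108 Hz and 152 Hz both map to 4 Hz.

4 Hz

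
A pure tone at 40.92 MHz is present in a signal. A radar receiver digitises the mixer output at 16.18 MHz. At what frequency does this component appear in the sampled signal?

7.62 MHz

40.92 MHz mod fs = 8.56 MHz.
8.56 MHz > fs/2 = 8.09 MHz, folds to fs − 8.56 MHz = 7.62 MHz.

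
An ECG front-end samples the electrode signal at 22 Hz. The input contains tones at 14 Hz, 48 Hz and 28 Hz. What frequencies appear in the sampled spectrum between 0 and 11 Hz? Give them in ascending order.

fs/2 = 11 Hz.
14 Hz > fs/2 = 11 Hz, folds to fs − 14 Hz = 8 Hz.
48 Hz mod fs = 4 Hz.
4 Hz ≤ fs/2 = 11 Hz, appears at 4 Hz.
28 Hz mod fs = 6 Hz.
6 Hz ≤ fs/2 = 11 Hz, appears at 6 Hz.
Distinct values: {4 Hz, 6 Hz, 8 Hz}.

4 Hz, 6 Hz, 8 Hz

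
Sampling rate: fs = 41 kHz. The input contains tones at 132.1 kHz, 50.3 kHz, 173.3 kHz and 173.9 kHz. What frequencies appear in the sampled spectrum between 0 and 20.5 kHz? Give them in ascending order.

fs/2 = 20.5 kHz.
132.1 kHz mod fs = 9.1 kHz.
9.1 kHz ≤ fs/2 = 20.5 kHz, appears at 9.1 kHz.
50.3 kHz mod fs = 9.3 kHz.
9.3 kHz ≤ fs/2 = 20.5 kHz, appears at 9.3 kHz.
173.3 kHz mod fs = 9.3 kHz.
9.3 kHz ≤ fs/2 = 20.5 kHz, appears at 9.3 kHz.
173.9 kHz mod fs = 9.9 kHz.
9.9 kHz ≤ fs/2 = 20.5 kHz, appears at 9.9 kHz.
Distinct values: {9.1 kHz, 9.3 kHz, 9.9 kHz}.

9.1 kHz, 9.3 kHz, 9.9 kHz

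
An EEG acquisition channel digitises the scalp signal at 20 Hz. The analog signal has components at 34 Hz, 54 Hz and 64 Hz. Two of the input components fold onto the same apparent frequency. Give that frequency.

fs/2 = 10 Hz.
34 Hz mod fs = 14 Hz.
14 Hz > fs/2 = 10 Hz, folds to fs − 14 Hz = 6 Hz.
54 Hz mod fs = 14 Hz.
14 Hz > fs/2 = 10 Hz, folds to fs − 14 Hz = 6 Hz.
64 Hz mod fs = 4 Hz.
4 Hz ≤ fs/2 = 10 Hz, appears at 4 Hz.
34 Hz and 54 Hz both map to 6 Hz.

6 Hz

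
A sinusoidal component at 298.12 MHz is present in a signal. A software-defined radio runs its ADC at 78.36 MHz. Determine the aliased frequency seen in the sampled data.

15.32 MHz

298.12 MHz mod fs = 63.04 MHz.
63.04 MHz > fs/2 = 39.18 MHz, folds to fs − 63.04 MHz = 15.32 MHz.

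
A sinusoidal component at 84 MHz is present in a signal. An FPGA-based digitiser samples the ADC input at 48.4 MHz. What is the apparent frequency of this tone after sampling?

84 MHz mod fs = 35.6 MHz.
35.6 MHz > fs/2 = 24.2 MHz, folds to fs − 35.6 MHz = 12.8 MHz.

12.8 MHz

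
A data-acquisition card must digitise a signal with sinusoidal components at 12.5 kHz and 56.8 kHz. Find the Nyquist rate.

Highest-frequency component: 56.8 kHz.
Nyquist rate = 2 × 56.8 kHz = 113.6 kHz.

113.6 kHz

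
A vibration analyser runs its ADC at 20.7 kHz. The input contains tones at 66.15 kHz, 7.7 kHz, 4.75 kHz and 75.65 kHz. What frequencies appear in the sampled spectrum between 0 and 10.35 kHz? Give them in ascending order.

4.05 kHz, 4.75 kHz, 7.15 kHz, 7.7 kHz

fs/2 = 10.35 kHz.
66.15 kHz mod fs = 4.05 kHz.
4.05 kHz ≤ fs/2 = 10.35 kHz, appears at 4.05 kHz.
7.7 kHz ≤ fs/2 = 10.35 kHz, passes unchanged.
4.75 kHz ≤ fs/2 = 10.35 kHz, passes unchanged.
75.65 kHz mod fs = 13.55 kHz.
13.55 kHz > fs/2 = 10.35 kHz, folds to fs − 13.55 kHz = 7.15 kHz.
Distinct values: {4.05 kHz, 4.75 kHz, 7.15 kHz, 7.7 kHz}.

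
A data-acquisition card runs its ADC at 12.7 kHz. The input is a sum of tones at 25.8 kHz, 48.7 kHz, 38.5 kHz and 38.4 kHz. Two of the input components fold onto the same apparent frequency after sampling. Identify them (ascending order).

fs/2 = 6.35 kHz.
25.8 kHz mod fs = 0.4 kHz.
0.4 kHz ≤ fs/2 = 6.35 kHz, appears at 0.4 kHz.
48.7 kHz mod fs = 10.6 kHz.
10.6 kHz > fs/2 = 6.35 kHz, folds to fs − 10.6 kHz = 2.1 kHz.
38.5 kHz mod fs = 0.4 kHz.
0.4 kHz ≤ fs/2 = 6.35 kHz, appears at 0.4 kHz.
38.4 kHz mod fs = 0.3 kHz.
0.3 kHz ≤ fs/2 = 6.35 kHz, appears at 0.3 kHz.
25.8 kHz and 38.5 kHz both map to 0.4 kHz.

25.8 kHz, 38.5 kHz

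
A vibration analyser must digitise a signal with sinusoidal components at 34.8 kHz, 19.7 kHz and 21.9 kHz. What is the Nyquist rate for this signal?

Highest-frequency component: 34.8 kHz.
Nyquist rate = 2 × 34.8 kHz = 69.6 kHz.

69.6 kHz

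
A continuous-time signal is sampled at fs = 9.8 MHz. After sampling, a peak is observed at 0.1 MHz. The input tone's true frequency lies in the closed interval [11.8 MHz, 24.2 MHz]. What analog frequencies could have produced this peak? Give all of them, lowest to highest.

Frequencies that alias to 0.1 MHz are k·fs ± 0.1 MHz for integer k ≥ 0.
k=0: 0.1 MHz.
k=1: 9.7 MHz, 9.9 MHz.
k=2: 19.5 MHz, 19.7 MHz.
k=3: 29.3 MHz, 29.5 MHz.
Within [11.8 MHz, 24.2 MHz]: 19.5 MHz, 19.7 MHz.

19.5 MHz, 19.7 MHz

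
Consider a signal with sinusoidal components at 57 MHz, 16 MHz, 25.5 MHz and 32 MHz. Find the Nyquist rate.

Highest-frequency component: 57 MHz.
Nyquist rate = 2 × 57 MHz = 114 MHz.

114 MHz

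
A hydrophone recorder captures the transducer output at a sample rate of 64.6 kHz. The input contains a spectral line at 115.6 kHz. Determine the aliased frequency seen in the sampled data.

115.6 kHz mod fs = 51 kHz.
51 kHz > fs/2 = 32.3 kHz, folds to fs − 51 kHz = 13.6 kHz.

13.6 kHz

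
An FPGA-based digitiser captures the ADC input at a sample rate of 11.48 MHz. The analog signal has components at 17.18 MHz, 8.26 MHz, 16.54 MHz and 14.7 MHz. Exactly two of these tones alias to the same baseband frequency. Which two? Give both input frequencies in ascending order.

fs/2 = 5.74 MHz.
17.18 MHz mod fs = 5.7 MHz.
5.7 MHz ≤ fs/2 = 5.74 MHz, appears at 5.7 MHz.
8.26 MHz > fs/2 = 5.74 MHz, folds to fs − 8.26 MHz = 3.22 MHz.
16.54 MHz mod fs = 5.06 MHz.
5.06 MHz ≤ fs/2 = 5.74 MHz, appears at 5.06 MHz.
14.7 MHz mod fs = 3.22 MHz.
3.22 MHz ≤ fs/2 = 5.74 MHz, appears at 3.22 MHz.
8.26 MHz and 14.7 MHz both map to 3.22 MHz.

8.26 MHz, 14.7 MHz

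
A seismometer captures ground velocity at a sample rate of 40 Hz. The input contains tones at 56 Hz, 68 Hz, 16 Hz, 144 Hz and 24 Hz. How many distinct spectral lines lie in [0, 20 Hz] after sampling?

2

fs/2 = 20 Hz.
56 Hz mod fs = 16 Hz.
16 Hz ≤ fs/2 = 20 Hz, appears at 16 Hz.
68 Hz mod fs = 28 Hz.
28 Hz > fs/2 = 20 Hz, folds to fs − 28 Hz = 12 Hz.
16 Hz ≤ fs/2 = 20 Hz, passes unchanged.
144 Hz mod fs = 24 Hz.
24 Hz > fs/2 = 20 Hz, folds to fs − 24 Hz = 16 Hz.
24 Hz > fs/2 = 20 Hz, folds to fs − 24 Hz = 16 Hz.
Distinct values: {12 Hz, 16 Hz} → 2.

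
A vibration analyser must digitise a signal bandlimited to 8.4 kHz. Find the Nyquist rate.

Nyquist rate = 2 × 8.4 kHz = 16.8 kHz.

16.8 kHz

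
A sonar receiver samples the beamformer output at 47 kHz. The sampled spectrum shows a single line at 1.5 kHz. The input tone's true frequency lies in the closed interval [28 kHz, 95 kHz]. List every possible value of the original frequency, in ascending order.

Frequencies that alias to 1.5 kHz are k·fs ± 1.5 kHz for integer k ≥ 0.
k=0: 1.5 kHz.
k=1: 45.5 kHz, 48.5 kHz.
k=2: 92.5 kHz, 95.5 kHz.
k=3: 139.5 kHz, 142.5 kHz.
Within [28 kHz, 95 kHz]: 45.5 kHz, 48.5 kHz, 92.5 kHz.

45.5 kHz, 48.5 kHz, 92.5 kHz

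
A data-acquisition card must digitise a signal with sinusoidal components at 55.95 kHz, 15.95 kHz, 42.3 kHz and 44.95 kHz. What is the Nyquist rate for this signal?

Highest-frequency component: 55.95 kHz.
Nyquist rate = 2 × 55.95 kHz = 111.9 kHz.

111.9 kHz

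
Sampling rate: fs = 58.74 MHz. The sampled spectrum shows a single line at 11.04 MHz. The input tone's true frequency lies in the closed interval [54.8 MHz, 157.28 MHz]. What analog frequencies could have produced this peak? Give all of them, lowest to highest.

Frequencies that alias to 11.04 MHz are k·fs ± 11.04 MHz for integer k ≥ 0.
k=0: 11.04 MHz.
k=1: 47.7 MHz, 69.78 MHz.
k=2: 106.44 MHz, 128.52 MHz.
k=3: 165.18 MHz, 187.26 MHz.
Within [54.8 MHz, 157.28 MHz]: 69.78 MHz, 106.44 MHz, 128.52 MHz.

69.78 MHz, 106.44 MHz, 128.52 MHz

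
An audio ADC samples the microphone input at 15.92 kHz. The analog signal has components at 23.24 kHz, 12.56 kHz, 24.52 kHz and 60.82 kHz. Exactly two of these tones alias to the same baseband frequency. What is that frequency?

fs/2 = 7.96 kHz.
23.24 kHz mod fs = 7.32 kHz.
7.32 kHz ≤ fs/2 = 7.96 kHz, appears at 7.32 kHz.
12.56 kHz > fs/2 = 7.96 kHz, folds to fs − 12.56 kHz = 3.36 kHz.
24.52 kHz mod fs = 8.6 kHz.
8.6 kHz > fs/2 = 7.96 kHz, folds to fs − 8.6 kHz = 7.32 kHz.
60.82 kHz mod fs = 13.06 kHz.
13.06 kHz > fs/2 = 7.96 kHz, folds to fs − 13.06 kHz = 2.86 kHz.
23.24 kHz and 24.52 kHz both map to 7.32 kHz.

7.32 kHz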